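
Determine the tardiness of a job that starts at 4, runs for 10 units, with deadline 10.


Completion = start + processing = 4 + 10 = 14
Tardiness = max(0, C - d) = max(0, 14 - 10)
= max(0, 4)
= 4


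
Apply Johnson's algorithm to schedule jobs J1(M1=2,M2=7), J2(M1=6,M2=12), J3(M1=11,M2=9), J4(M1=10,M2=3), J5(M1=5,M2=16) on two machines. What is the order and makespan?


Johnson's rule:
Group 1 (M1≤M2, sort by M1): ['J1', 'J5', 'J2']
Group 2 (M1>M2, sort desc M2): ['J3', 'J4']
Sequence: J1 → J5 → J2 → J3 → J4
Makespan calculation:
  J1: M1 done=2, M2 done=9
  J5: M1 done=7, M2 done=25
  J2: M1 done=13, M2 done=37
  J3: M1 done=24, M2 done=46
  J4: M1 done=34, M2 done=49
= Sequence: J1 → J5 → J2 → J3 → J4, Makespan: 49


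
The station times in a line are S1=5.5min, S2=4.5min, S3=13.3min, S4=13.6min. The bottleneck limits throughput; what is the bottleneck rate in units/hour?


Bottleneck = longest station time
Station times: [5.5, 4.5, 13.3, 13.6]
Max = 13.6 min
Rate = 60 / 13.6
= 4.41 units/hour (bottleneck: 13.6min)


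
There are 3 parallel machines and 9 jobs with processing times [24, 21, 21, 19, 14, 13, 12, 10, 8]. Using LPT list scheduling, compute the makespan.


Jobs (LPT sorted): [24, 21, 21, 19, 14, 13, 12, 10, 8]
Machines: 3
  J=24 → Machine 1 (load: 0+24=24)
  J=21 → Machine 2 (load: 0+21=21)
  J=21 → Machine 3 (load: 0+21=21)
  J=19 → Machine 2 (load: 21+19=40)
  J=14 → Machine 3 (load: 21+14=35)
  J=13 → Machine 1 (load: 24+13=37)
  J=12 → Machine 3 (load: 35+12=47)
  J=10 → Machine 1 (load: 37+10=47)
  J=8 → Machine 2 (load: 40+8=48)
Machine loads: [47, 48, 47]
Makespan = max = 48 time units


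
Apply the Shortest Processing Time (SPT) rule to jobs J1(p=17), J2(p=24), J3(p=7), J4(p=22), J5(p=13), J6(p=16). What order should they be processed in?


SPT: sort by shortest processing time
  J3: p=7
  J5: p=13
  J6: p=16
  J1: p=17
  J4: p=22
  J2: p=24
Order: J3 → J5 → J6 → J1 → J4 → J2


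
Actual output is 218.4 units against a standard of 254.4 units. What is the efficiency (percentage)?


Efficiency = (actual / standard) × 100
= (218.4 / 254.4) × 100
= 85.8%


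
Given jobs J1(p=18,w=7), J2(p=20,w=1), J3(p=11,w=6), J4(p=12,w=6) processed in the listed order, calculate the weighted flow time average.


Completion times:
  J1: C=18, w×C=7×18=126
  J2: C=38, w×C=1×38=38
  J3: C=49, w×C=6×49=294
  J4: C=61, w×C=6×61=366
Sum w×C = 824
Sum w = 20
Weighted avg = 824/20
= 41.20


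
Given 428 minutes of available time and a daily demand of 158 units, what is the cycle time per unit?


Cycle time = available time / demand
= 428 / 158
= 2.71 min/unit


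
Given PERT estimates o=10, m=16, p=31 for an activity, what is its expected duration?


te = (o + 4m + p) / 6
= (10 + 4×16 + 31) / 6
= (10 + 64 + 31) / 6
= 105 / 6
= 17.50


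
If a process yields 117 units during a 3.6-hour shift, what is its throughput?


Throughput = units / time
= 117 / 3.6
= 32.5 units/hour


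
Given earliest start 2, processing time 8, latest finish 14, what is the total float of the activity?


EF = ES + duration = 2 + 8 = 10
LS = LF - duration = 14 - 8 = 6
Total Float = LF - EF = 14 - 10
(or LS - ES = 6 - 2)
= 4


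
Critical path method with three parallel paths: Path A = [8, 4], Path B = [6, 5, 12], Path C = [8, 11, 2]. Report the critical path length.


Path A: 8 + 4 = 12
Path B: 6 + 5 + 12 = 23
Path C: 8 + 11 + 2 = 21
Critical path = longest = max(12, 23, 21)
= 23 (Path B)


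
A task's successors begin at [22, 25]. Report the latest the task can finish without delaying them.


LF = min of all successor start times
Successors start at: [22, 25]
LF = min(22, 25)
= 22


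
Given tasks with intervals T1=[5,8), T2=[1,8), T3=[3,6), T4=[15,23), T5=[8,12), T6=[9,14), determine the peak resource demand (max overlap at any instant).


Check each time point for overlaps:
  t=5: 3 tasks active (T1, T2, T3)
Max concurrent = 3


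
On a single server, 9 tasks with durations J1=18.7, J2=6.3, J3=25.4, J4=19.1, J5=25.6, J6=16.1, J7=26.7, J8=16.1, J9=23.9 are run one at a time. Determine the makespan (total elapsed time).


Sequential makespan: sum all processing times
= 18.7 + 6.3 + 25.4 + 19.1 + 25.6 + 16.1 + 26.7 + 16.1 + 23.9
= 177.9 time units


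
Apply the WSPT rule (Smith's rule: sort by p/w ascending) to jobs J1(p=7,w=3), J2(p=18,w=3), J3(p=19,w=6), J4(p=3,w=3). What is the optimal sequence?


WSPT (Smith's rule): sort by p/w ascending
  J4: p/w = 3/3 = 1.000
  J1: p/w = 7/3 = 2.333
  J3: p/w = 19/6 = 3.167
  J2: p/w = 18/3 = 6.000
Order: J4 → J1 → J3 → J2


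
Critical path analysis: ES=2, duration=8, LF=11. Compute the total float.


EF = ES + duration = 2 + 8 = 10
LS = LF - duration = 11 - 8 = 3
Total Float = LF - EF = 11 - 10
(or LS - ES = 3 - 2)
= 1


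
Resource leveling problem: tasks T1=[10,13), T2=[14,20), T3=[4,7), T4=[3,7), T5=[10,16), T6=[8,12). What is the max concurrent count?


Check each time point for overlaps:
  t=10: 3 tasks active (T1, T5, T6)
Max concurrent = 3


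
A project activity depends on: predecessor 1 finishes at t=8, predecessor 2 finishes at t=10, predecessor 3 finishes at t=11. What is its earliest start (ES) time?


ES = max of all predecessor completion times
Predecessors: [8, 10, 11]
ES = max(8, 10, 11)
= 11


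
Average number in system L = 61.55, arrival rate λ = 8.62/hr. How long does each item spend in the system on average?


Little's law: L = λW → W = L / λ
= 61.55 / 8.62
= 7.14 hours


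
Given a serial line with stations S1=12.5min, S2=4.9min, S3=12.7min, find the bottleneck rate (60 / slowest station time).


Bottleneck = longest station time
Station times: [12.5, 4.9, 12.7]
Max = 12.7 min
Rate = 60 / 12.7
= 4.72 units/hour (bottleneck: 12.7min)


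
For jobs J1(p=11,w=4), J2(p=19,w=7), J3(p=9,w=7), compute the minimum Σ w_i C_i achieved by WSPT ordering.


WSPT order (by p/w): J3 → J2 → J1
  J3: C=9, w·C=7×9=63
  J2: C=28, w·C=7×28=196
  J1: C=39, w·C=4×39=156
Σ w·C = 415
= 415


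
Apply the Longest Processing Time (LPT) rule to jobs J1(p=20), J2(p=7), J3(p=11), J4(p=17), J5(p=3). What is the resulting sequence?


LPT: sort by longest processing time first
  J1: p=20
  J4: p=17
  J3: p=11
  J2: p=7
  J5: p=3
Order: J1 → J4 → J3 → J2 → J5


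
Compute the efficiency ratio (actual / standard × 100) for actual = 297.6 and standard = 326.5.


Efficiency = (actual / standard) × 100
= (297.6 / 326.5) × 100
= 91.1%


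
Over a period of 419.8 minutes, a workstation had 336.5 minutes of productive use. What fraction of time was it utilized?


Utilization = busy / total × 100
= 336.5 / 419.8 × 100
= 80.2%


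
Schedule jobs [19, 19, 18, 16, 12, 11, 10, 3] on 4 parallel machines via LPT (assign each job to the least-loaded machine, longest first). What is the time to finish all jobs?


Jobs (LPT sorted): [19, 19, 18, 16, 12, 11, 10, 3]
Machines: 4
  J=19 → Machine 1 (load: 0+19=19)
  J=19 → Machine 2 (load: 0+19=19)
  J=18 → Machine 3 (load: 0+18=18)
  J=16 → Machine 4 (load: 0+16=16)
  J=12 → Machine 4 (load: 16+12=28)
  J=11 → Machine 3 (load: 18+11=29)
  J=10 → Machine 1 (load: 19+10=29)
  J=3 → Machine 2 (load: 19+3=22)
Machine loads: [29, 22, 29, 28]
Makespan = max = 29 time units


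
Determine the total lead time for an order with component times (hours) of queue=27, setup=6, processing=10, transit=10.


Lead time = queue + setup + processing + transit
= 27 + 6 + 10 + 10
= 53 hours


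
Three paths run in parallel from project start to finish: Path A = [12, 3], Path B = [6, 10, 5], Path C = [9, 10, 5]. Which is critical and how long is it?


Path A: 12 + 3 = 15
Path B: 6 + 10 + 5 = 21
Path C: 9 + 10 + 5 = 24
Critical path = longest = max(15, 21, 24)
= 24 (Path C)


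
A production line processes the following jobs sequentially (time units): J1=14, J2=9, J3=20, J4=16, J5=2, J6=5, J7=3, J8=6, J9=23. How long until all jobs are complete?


Sequential makespan: sum all processing times
= 14 + 9 + 20 + 16 + 2 + 5 + 3 + 6 + 23
= 98 time units


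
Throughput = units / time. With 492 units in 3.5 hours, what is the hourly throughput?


Throughput = units / time
= 492 / 3.5
= 140.6 units/hour


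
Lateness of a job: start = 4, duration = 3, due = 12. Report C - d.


Completion = 4 + 3 = 7
Lateness = C - d = 7 - 12
= -5


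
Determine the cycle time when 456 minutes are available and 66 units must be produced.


Cycle time = available time / demand
= 456 / 66
= 6.91 min/unit


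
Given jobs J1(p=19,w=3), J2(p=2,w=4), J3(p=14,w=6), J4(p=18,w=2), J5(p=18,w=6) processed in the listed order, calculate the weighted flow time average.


Completion times:
  J1: C=19, w×C=3×19=57
  J2: C=21, w×C=4×21=84
  J3: C=35, w×C=6×35=210
  J4: C=53, w×C=2×53=106
  J5: C=71, w×C=6×71=426
Sum w×C = 883
Sum w = 21
Weighted avg = 883/21
= 42.05


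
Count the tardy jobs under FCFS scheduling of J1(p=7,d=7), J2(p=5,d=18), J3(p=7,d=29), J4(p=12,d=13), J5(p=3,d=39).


Completion vs due date:
  J1: C=7, d=7 → on time
  J2: C=12, d=18 → on time
  J3: C=19, d=29 → on time
  J4: C=31, d=13 → TARDY
  J5: C=34, d=39 → on time
Tardy jobs: J4
Count = 1


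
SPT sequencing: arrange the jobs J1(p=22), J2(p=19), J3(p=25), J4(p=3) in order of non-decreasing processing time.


SPT: sort by shortest processing time
  J4: p=3
  J2: p=19
  J1: p=22
  J3: p=25
Order: J4 → J2 → J1 → J3


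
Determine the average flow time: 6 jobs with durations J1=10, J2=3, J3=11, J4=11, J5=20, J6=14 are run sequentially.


Completion times:
  J1: completes at 10
  J2: completes at 13
  J3: completes at 24
  J4: completes at 35
  J5: completes at 55
  J6: completes at 69
Sum = 206
Average = 206/6
= 34.33


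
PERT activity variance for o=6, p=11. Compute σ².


σ² = ((p - o) / 6)² = (p - o)² / 36
= (11 - 6)² / 36
= 5² / 36
= 25 / 36
= 0.6944


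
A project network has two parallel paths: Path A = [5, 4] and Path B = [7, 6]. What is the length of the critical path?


Path A: 5 + 4 = 9
Path B: 7 + 6 = 13
Critical path = longest = max(9, 13)
= 13 (Path B)


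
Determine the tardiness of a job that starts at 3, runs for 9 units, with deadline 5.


Completion = start + processing = 3 + 9 = 12
Tardiness = max(0, C - d) = max(0, 12 - 5)
= max(0, 7)
= 7


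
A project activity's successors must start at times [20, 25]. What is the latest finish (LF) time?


LF = min of all successor start times
Successors start at: [20, 25]
LF = min(20, 25)
= 20


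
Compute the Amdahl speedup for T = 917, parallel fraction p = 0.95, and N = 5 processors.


Amdahl's law: T_p = T × ((1-p) + p/N)
= 917 × ((1-0.95) + 0.95/5)
= 917 × (0.05 + 0.1900)
= 917 × 0.2400
= 220.08
Speedup = 917/220.08
= 4.17×


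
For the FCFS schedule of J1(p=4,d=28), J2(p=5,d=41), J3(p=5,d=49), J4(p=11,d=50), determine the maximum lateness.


Lateness per job (L = C - d):
  J1: C=4, d=28, L=-24
  J2: C=9, d=41, L=-32
  J3: C=14, d=49, L=-35
  J4: C=25, d=50, L=-25
Lmax = max(-24, -32, -35, -25)
= -24


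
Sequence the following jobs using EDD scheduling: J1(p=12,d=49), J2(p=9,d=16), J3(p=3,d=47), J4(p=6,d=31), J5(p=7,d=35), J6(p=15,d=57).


EDD: sort by earliest due date
  J2: d=16, p=9
  J4: d=31, p=6
  J5: d=35, p=7
  J3: d=47, p=3
  J1: d=49, p=12
  J6: d=57, p=15
Order: J2 → J4 → J5 → J3 → J1 → J6


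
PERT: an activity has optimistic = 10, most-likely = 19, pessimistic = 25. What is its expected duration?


te = (o + 4m + p) / 6
= (10 + 4×19 + 25) / 6
= (10 + 76 + 25) / 6
= 111 / 6
= 18.50


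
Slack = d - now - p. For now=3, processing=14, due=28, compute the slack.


Slack = due - current_time - processing
= 28 - 3 - 14
= 11


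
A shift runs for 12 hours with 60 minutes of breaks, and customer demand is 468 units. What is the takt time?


Available = 12×60 - 60 = 660 min
Takt time = 660 / 468
= 1.41 min/unit


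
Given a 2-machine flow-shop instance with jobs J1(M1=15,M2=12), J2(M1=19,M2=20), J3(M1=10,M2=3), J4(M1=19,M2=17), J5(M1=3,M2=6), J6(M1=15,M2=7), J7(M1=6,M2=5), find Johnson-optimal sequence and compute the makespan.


Johnson's rule:
Group 1 (M1≤M2, sort by M1): ['J5', 'J2']
Group 2 (M1>M2, sort desc M2): ['J4', 'J1', 'J6', 'J7', 'J3']
Sequence: J5 → J2 → J4 → J1 → J6 → J7 → J3
Makespan calculation:
  J5: M1 done=3, M2 done=9
  J2: M1 done=22, M2 done=42
  J4: M1 done=41, M2 done=59
  J1: M1 done=56, M2 done=71
  J6: M1 done=71, M2 done=78
  J7: M1 done=77, M2 done=83
  J3: M1 done=87, M2 done=90
= Sequence: J5 → J2 → J4 → J1 → J6 → J7 → J3, Makespan: 90


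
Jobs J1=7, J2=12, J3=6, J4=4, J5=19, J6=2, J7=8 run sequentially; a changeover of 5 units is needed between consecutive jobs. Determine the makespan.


Makespan = Σ processing + (n-1) × setup
= (7 + 12 + 6 + 4 + 19 + 2 + 8) + (7-1)×5
= 58 + 30
= 88 time units


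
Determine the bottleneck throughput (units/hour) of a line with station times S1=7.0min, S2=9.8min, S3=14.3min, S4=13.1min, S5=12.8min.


Bottleneck = longest station time
Station times: [7.0, 9.8, 14.3, 13.1, 12.8]
Max = 14.3 min
Rate = 60 / 14.3
= 4.20 units/hour (bottleneck: 14.3min)


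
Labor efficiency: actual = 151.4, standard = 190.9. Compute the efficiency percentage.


Efficiency = (actual / standard) × 100
= (151.4 / 190.9) × 100
= 79.3%


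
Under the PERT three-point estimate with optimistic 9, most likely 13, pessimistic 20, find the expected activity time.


te = (o + 4m + p) / 6
= (9 + 4×13 + 20) / 6
= (9 + 52 + 20) / 6
= 81 / 6
= 13.50


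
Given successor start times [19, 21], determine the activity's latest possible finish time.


LF = min of all successor start times
Successors start at: [19, 21]
LF = min(19, 21)
= 19


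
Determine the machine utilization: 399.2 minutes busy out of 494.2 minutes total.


Utilization = busy / total × 100
= 399.2 / 494.2 × 100
= 80.8%


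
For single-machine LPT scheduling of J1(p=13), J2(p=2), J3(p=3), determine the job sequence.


LPT: sort by longest processing time first
  J1: p=13
  J3: p=3
  J2: p=2
Order: J1 → J3 → J2


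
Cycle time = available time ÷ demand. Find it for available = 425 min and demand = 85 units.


Cycle time = available time / demand
= 425 / 85
= 5.00 min/unit


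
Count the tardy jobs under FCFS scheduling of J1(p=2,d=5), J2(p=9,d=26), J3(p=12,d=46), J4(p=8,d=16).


Completion vs due date:
  J1: C=2, d=5 → on time
  J2: C=11, d=26 → on time
  J3: C=23, d=46 → on time
  J4: C=31, d=16 → TARDY
Tardy jobs: J4
Count = 1


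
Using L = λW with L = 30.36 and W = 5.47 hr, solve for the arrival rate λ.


Little's law: L = λW → λ = L / W
= 30.36 / 5.47
= 5.55 per hour


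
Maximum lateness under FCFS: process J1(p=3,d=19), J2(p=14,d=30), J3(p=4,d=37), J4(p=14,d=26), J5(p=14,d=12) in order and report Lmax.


Lateness per job (L = C - d):
  J1: C=3, d=19, L=-16
  J2: C=17, d=30, L=-13
  J3: C=21, d=37, L=-16
  J4: C=35, d=26, L=9
  J5: C=49, d=12, L=37
Lmax = max(-16, -13, -16, 9, 37)
= 37


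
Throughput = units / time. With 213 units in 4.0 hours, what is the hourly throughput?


Throughput = units / time
= 213 / 4.0
= 53.2 units/hour


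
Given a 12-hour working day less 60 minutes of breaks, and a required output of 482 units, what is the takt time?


Available = 12×60 - 60 = 660 min
Takt time = 660 / 482
= 1.37 min/unit


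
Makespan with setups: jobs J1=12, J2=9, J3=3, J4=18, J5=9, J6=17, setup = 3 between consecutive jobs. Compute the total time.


Makespan = Σ processing + (n-1) × setup
= (12 + 9 + 3 + 18 + 9 + 17) + (6-1)×3
= 68 + 15
= 83 time units


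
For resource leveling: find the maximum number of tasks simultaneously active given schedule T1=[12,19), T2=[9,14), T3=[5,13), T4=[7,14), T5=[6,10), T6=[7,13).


Check each time point for overlaps:
  t=9: 5 tasks active (T2, T3, T4, T5, T6)
Max concurrent = 5


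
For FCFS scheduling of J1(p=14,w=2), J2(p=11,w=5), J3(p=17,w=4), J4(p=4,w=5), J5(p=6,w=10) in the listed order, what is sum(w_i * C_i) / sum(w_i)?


Completion times:
  J1: C=14, w×C=2×14=28
  J2: C=25, w×C=5×25=125
  J3: C=42, w×C=4×42=168
  J4: C=46, w×C=5×46=230
  J5: C=52, w×C=10×52=520
Sum w×C = 1071
Sum w = 26
Weighted avg = 1071/26
= 41.19


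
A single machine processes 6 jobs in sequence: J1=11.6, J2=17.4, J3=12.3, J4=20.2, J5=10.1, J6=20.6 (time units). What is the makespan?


Sequential makespan: sum all processing times
= 11.6 + 17.4 + 12.3 + 20.2 + 10.1 + 20.6
= 92.2 time units


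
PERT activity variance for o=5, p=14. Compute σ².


σ² = ((p - o) / 6)² = (p - o)² / 36
= (14 - 5)² / 36
= 9² / 36
= 81 / 36
= 2.2500


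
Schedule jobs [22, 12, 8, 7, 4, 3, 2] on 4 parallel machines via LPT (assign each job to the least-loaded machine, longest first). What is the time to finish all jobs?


Jobs (LPT sorted): [22, 12, 8, 7, 4, 3, 2]
Machines: 4
  J=22 → Machine 1 (load: 0+22=22)
  J=12 → Machine 2 (load: 0+12=12)
  J=8 → Machine 3 (load: 0+8=8)
  J=7 → Machine 4 (load: 0+7=7)
  J=4 → Machine 4 (load: 7+4=11)
  J=3 → Machine 3 (load: 8+3=11)
  J=2 → Machine 3 (load: 11+2=13)
Machine loads: [22, 12, 13, 11]
Makespan = max = 22 time units


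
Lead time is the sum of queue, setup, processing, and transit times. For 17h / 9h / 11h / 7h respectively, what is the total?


Lead time = queue + setup + processing + transit
= 17 + 9 + 11 + 7
= 44 hours


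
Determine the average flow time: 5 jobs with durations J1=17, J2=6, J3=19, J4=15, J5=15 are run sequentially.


Completion times:
  J1: completes at 17
  J2: completes at 23
  J3: completes at 42
  J4: completes at 57
  J5: completes at 72
Sum = 211
Average = 211/5
= 42.20


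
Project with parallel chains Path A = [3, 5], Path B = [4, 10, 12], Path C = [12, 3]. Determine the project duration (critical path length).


Path A: 3 + 5 = 8
Path B: 4 + 10 + 12 = 26
Path C: 12 + 3 = 15
Critical path = longest = max(8, 26, 15)
= 26 (Path B)


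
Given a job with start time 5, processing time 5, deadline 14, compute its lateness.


Completion = 5 + 5 = 10
Lateness = C - d = 10 - 14
= -4


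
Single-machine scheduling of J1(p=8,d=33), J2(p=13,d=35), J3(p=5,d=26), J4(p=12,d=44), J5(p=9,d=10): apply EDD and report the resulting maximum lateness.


EDD order: J5 → J3 → J1 → J2 → J4
Completion and lateness:
  J5: C=9, d=10, L=9-10=-1
  J3: C=14, d=26, L=14-26=-12
  J1: C=22, d=33, L=22-33=-11
  J2: C=35, d=35, L=35-35=0
  J4: C=47, d=44, L=47-44=3
Lmax = max(-1, -12, -11, 0, 3)
= 3


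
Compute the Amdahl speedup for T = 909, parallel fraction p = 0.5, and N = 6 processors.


Amdahl's law: T_p = T × ((1-p) + p/N)
= 909 × ((1-0.5) + 0.5/6)
= 909 × (0.50 + 0.0833)
= 909 × 0.5833
= 530.25
Speedup = 909/530.25
= 1.71×


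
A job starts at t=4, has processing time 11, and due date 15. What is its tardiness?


Completion = start + processing = 4 + 11 = 15
Tardiness = max(0, C - d) = max(0, 15 - 15)
= max(0, 0)
= 0


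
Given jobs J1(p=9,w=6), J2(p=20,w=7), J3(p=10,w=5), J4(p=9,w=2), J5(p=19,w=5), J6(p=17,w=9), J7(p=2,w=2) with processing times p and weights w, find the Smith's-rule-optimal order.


WSPT (Smith's rule): sort by p/w ascending
  J7: p/w = 2/2 = 1.000
  J1: p/w = 9/6 = 1.500
  J6: p/w = 17/9 = 1.889
  J3: p/w = 10/5 = 2.000
  J2: p/w = 20/7 = 2.857
  J5: p/w = 19/5 = 3.800
  J4: p/w = 9/2 = 4.500
Order: J7 → J1 → J6 → J3 → J2 → J5 → J4


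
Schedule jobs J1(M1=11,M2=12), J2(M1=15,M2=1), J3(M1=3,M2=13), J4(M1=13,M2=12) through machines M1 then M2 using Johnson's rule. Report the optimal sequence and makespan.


Johnson's rule:
Group 1 (M1≤M2, sort by M1): ['J3', 'J1']
Group 2 (M1>M2, sort desc M2): ['J4', 'J2']
Sequence: J3 → J1 → J4 → J2
Makespan calculation:
  J3: M1 done=3, M2 done=16
  J1: M1 done=14, M2 done=28
  J4: M1 done=27, M2 done=40
  J2: M1 done=42, M2 done=43
= Sequence: J3 → J1 → J4 → J2, Makespan: 43


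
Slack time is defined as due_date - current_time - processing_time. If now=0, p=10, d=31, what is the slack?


Slack = due - current_time - processing
= 31 - 0 - 10
= 21


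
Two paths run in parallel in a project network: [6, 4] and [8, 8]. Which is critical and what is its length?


Path A: 6 + 4 = 10
Path B: 8 + 8 = 16
Critical path = longest = max(10, 16)
= 16 (Path B)


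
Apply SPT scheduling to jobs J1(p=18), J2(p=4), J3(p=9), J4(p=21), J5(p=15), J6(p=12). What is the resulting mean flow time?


SPT order: J2 → J3 → J6 → J5 → J1 → J4
Completion times:
  J2: C=4
  J3: C=13
  J6: C=25
  J5: C=40
  J1: C=58
  J4: C=79
Sum = 219, n = 6
Mean flow = 219/6
= 36.50


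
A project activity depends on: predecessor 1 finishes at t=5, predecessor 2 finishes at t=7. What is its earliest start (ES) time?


ES = max of all predecessor completion times
Predecessors: [5, 7]
ES = max(5, 7)
= 7


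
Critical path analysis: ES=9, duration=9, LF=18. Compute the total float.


EF = ES + duration = 9 + 9 = 18
LS = LF - duration = 18 - 9 = 9
Total Float = LF - EF = 18 - 18
(or LS - ES = 9 - 9)
= 0


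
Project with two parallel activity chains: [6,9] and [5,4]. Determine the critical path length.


Path A: 6 + 9 = 15
Path B: 5 + 4 = 9
Critical path = longest = max(15, 9)
= 15 (Path A)


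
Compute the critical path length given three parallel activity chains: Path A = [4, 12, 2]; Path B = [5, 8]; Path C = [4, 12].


Path A: 4 + 12 + 2 = 18
Path B: 5 + 8 = 13
Path C: 4 + 12 = 16
Critical path = longest = max(18, 13, 16)
= 18 (Path A)


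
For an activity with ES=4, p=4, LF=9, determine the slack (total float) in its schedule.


EF = ES + duration = 4 + 4 = 8
LS = LF - duration = 9 - 4 = 5
Total Float = LF - EF = 9 - 8
(or LS - ES = 5 - 4)
= 1


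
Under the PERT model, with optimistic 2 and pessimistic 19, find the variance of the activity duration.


σ² = ((p - o) / 6)² = (p - o)² / 36
= (19 - 2)² / 36
= 17² / 36
= 289 / 36
= 8.0278


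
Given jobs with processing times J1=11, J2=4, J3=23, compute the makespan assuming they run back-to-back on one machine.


Sequential makespan: sum all processing times
= 11 + 4 + 23
= 38 time units


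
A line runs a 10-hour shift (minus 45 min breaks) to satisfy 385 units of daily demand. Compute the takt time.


Available = 10×60 - 45 = 555 min
Takt time = 555 / 385
= 1.44 min/unit


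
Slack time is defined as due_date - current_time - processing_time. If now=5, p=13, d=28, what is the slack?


Slack = due - current_time - processing
= 28 - 5 - 13
= 10


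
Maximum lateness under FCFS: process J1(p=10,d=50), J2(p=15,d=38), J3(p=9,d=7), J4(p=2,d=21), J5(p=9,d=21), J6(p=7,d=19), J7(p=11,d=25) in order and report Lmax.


Lateness per job (L = C - d):
  J1: C=10, d=50, L=-40
  J2: C=25, d=38, L=-13
  J3: C=34, d=7, L=27
  J4: C=36, d=21, L=15
  J5: C=45, d=21, L=24
  J6: C=52, d=19, L=33
  J7: C=63, d=25, L=38
Lmax = max(-40, -13, 27, 15, 24, 33, 38)
= 38


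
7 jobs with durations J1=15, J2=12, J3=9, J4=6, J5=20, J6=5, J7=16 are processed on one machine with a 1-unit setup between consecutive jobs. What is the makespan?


Makespan = Σ processing + (n-1) × setup
= (15 + 12 + 9 + 6 + 20 + 5 + 16) + (7-1)×1
= 83 + 6
= 89 time units


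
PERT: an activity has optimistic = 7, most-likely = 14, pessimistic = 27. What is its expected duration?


te = (o + 4m + p) / 6
= (7 + 4×14 + 27) / 6
= (7 + 56 + 27) / 6
= 90 / 6
= 15.00


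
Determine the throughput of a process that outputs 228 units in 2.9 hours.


Throughput = units / time
= 228 / 2.9
= 78.6 units/hour


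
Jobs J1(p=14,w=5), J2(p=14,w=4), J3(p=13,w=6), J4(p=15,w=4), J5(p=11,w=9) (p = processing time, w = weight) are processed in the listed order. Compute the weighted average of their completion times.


Completion times:
  J1: C=14, w×C=5×14=70
  J2: C=28, w×C=4×28=112
  J3: C=41, w×C=6×41=246
  J4: C=56, w×C=4×56=224
  J5: C=67, w×C=9×67=603
Sum w×C = 1255
Sum w = 28
Weighted avg = 1255/28
= 44.82


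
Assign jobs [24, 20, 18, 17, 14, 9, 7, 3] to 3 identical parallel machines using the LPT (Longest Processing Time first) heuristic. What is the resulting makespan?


Jobs (LPT sorted): [24, 20, 18, 17, 14, 9, 7, 3]
Machines: 3
  J=24 → Machine 1 (load: 0+24=24)
  J=20 → Machine 2 (load: 0+20=20)
  J=18 → Machine 3 (load: 0+18=18)
  J=17 → Machine 3 (load: 18+17=35)
  J=14 → Machine 2 (load: 20+14=34)
  J=9 → Machine 1 (load: 24+9=33)
  J=7 → Machine 1 (load: 33+7=40)
  J=3 → Machine 2 (load: 34+3=37)
Machine loads: [40, 37, 35]
Makespan = max = 40 time units


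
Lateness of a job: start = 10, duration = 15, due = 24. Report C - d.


Completion = 10 + 15 = 25
Lateness = C - d = 25 - 24
= 1


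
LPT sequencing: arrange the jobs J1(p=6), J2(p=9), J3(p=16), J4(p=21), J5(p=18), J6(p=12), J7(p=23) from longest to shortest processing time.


LPT: sort by longest processing time first
  J7: p=23
  J4: p=21
  J5: p=18
  J3: p=16
  J6: p=12
  J2: p=9
  J1: p=6
Order: J7 → J4 → J5 → J3 → J6 → J2 → J1


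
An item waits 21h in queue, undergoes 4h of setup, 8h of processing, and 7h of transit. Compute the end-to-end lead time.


Lead time = queue + setup + processing + transit
= 21 + 4 + 8 + 7
= 40 hours


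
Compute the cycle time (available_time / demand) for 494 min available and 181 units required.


Cycle time = available time / demand
= 494 / 181
= 2.73 min/unit


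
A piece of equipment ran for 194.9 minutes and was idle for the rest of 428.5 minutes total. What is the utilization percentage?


Utilization = busy / total × 100
= 194.9 / 428.5 × 100
= 45.5%


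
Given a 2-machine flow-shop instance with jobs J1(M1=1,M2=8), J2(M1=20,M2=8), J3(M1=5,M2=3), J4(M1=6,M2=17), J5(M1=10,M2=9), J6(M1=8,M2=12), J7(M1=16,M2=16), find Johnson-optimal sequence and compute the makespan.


Johnson's rule:
Group 1 (M1≤M2, sort by M1): ['J1', 'J4', 'J6', 'J7']
Group 2 (M1>M2, sort desc M2): ['J5', 'J2', 'J3']
Sequence: J1 → J4 → J6 → J7 → J5 → J2 → J3
Makespan calculation:
  J1: M1 done=1, M2 done=9
  J4: M1 done=7, M2 done=26
  J6: M1 done=15, M2 done=38
  J7: M1 done=31, M2 done=54
  J5: M1 done=41, M2 done=63
  J2: M1 done=61, M2 done=71
  J3: M1 done=66, M2 done=74
= Sequence: J1 → J4 → J6 → J7 → J5 → J2 → J3, Makespan: 74


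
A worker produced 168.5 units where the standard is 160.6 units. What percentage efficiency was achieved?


Efficiency = (actual / standard) × 100
= (168.5 / 160.6) × 100
= 104.9%


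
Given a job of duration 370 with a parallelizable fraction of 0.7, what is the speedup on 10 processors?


Amdahl's law: T_p = T × ((1-p) + p/N)
= 370 × ((1-0.7) + 0.7/10)
= 370 × (0.30 + 0.0700)
= 370 × 0.3700
= 136.90
Speedup = 370/136.90
= 2.70×


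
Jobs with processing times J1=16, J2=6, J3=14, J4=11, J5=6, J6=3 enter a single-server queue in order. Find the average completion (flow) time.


Completion times:
  J1: completes at 16
  J2: completes at 22
  J3: completes at 36
  J4: completes at 47
  J5: completes at 53
  J6: completes at 56
Sum = 230
Average = 230/6
= 38.33


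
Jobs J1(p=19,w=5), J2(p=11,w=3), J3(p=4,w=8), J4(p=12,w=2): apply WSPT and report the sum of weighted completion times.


WSPT order (by p/w): J3 → J2 → J1 → J4
  J3: C=4, w·C=8×4=32
  J2: C=15, w·C=3×15=45
  J1: C=34, w·C=5×34=170
  J4: C=46, w·C=2×46=92
Σ w·C = 339
= 339


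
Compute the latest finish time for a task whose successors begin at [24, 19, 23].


LF = min of all successor start times
Successors start at: [24, 19, 23]
LF = min(24, 19, 23)
= 19


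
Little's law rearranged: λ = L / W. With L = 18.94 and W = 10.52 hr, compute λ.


Little's law: L = λW → λ = L / W
= 18.94 / 10.52
= 1.80 per hour


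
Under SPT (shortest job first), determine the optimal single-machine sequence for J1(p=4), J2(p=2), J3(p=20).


SPT: sort by shortest processing time
  J2: p=2
  J1: p=4
  J3: p=20
Order: J2 → J1 → J3


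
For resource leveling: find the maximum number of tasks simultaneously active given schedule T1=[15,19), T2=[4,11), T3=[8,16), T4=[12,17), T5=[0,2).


Check each time point for overlaps:
  t=15: 3 tasks active (T1, T3, T4)
Max concurrent = 3


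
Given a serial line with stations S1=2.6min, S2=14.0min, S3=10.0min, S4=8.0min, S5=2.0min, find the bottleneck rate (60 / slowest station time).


Bottleneck = longest station time
Station times: [2.6, 14.0, 10.0, 8.0, 2.0]
Max = 14.0 min
Rate = 60 / 14.0
= 4.29 units/hour (bottleneck: 14.0min)


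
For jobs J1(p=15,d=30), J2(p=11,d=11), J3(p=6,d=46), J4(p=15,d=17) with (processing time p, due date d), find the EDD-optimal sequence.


EDD: sort by earliest due date
  J2: d=11, p=11
  J4: d=17, p=15
  J1: d=30, p=15
  J3: d=46, p=6
Order: J2 → J4 → J1 → J3


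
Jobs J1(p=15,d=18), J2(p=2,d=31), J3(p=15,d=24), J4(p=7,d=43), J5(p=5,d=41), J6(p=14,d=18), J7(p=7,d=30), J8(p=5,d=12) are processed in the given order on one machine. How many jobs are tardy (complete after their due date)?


Completion vs due date:
  J1: C=15, d=18 → on time
  J2: C=17, d=31 → on time
  J3: C=32, d=24 → TARDY
  J4: C=39, d=43 → on time
  J5: C=44, d=41 → TARDY
  J6: C=58, d=18 → TARDY
  J7: C=65, d=30 → TARDY
  J8: C=70, d=12 → TARDY
Tardy jobs: J3, J5, J6, J7, J8
Count = 5


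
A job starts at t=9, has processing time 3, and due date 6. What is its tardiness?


Completion = start + processing = 9 + 3 = 12
Tardiness = max(0, C - d) = max(0, 12 - 6)
= max(0, 6)
= 6


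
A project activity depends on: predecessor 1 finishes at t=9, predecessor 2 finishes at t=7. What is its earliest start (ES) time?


ES = max of all predecessor completion times
Predecessors: [9, 7]
ES = max(9, 7)
= 9


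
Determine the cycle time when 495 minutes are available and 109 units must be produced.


Cycle time = available time / demand
= 495 / 109
= 4.54 min/unit


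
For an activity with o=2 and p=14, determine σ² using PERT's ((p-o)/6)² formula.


σ² = ((p - o) / 6)² = (p - o)² / 36
= (14 - 2)² / 36
= 12² / 36
= 144 / 36
= 4.0000


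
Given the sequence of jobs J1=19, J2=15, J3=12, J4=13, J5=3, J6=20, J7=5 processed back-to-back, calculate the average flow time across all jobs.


Completion times:
  J1: completes at 19
  J2: completes at 34
  J3: completes at 46
  J4: completes at 59
  J5: completes at 62
  J6: completes at 82
  J7: completes at 87
Sum = 389
Average = 389/7
= 55.57


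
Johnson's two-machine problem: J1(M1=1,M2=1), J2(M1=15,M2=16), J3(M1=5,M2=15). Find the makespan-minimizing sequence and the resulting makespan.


Johnson's rule:
Group 1 (M1≤M2, sort by M1): ['J1', 'J3', 'J2']
Group 2 (M1>M2, sort desc M2): []
Sequence: J1 → J3 → J2
Makespan calculation:
  J1: M1 done=1, M2 done=2
  J3: M1 done=6, M2 done=21
  J2: M1 done=21, M2 done=37
= Sequence: J1 → J3 → J2, Makespan: 37


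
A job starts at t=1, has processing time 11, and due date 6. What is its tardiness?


Completion = start + processing = 1 + 11 = 12
Tardiness = max(0, C - d) = max(0, 12 - 6)
= max(0, 6)
= 6


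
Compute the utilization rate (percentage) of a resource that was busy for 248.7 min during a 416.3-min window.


Utilization = busy / total × 100
= 248.7 / 416.3 × 100
= 59.7%


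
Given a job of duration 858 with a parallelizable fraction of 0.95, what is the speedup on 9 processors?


Amdahl's law: T_p = T × ((1-p) + p/N)
= 858 × ((1-0.95) + 0.95/9)
= 858 × (0.05 + 0.1056)
= 858 × 0.1556
= 133.47
Speedup = 858/133.47
= 6.43×


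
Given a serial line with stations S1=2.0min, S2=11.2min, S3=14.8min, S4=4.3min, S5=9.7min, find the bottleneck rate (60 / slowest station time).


Bottleneck = longest station time
Station times: [2.0, 11.2, 14.8, 4.3, 9.7]
Max = 14.8 min
Rate = 60 / 14.8
= 4.05 units/hour (bottleneck: 14.8min)


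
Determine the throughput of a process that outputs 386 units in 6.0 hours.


Throughput = units / time
= 386 / 6.0
= 64.3 units/hour


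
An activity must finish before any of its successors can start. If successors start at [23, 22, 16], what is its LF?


LF = min of all successor start times
Successors start at: [23, 22, 16]
LF = min(23, 22, 16)
= 16


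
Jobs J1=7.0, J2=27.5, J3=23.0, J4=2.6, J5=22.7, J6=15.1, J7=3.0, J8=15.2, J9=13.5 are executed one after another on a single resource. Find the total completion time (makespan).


Sequential makespan: sum all processing times
= 7.0 + 27.5 + 23.0 + 2.6 + 22.7 + 15.1 + 3.0 + 15.2 + 13.5
= 129.6 time units


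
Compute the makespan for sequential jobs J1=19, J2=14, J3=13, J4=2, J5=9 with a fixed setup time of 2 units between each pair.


Makespan = Σ processing + (n-1) × setup
= (19 + 14 + 13 + 2 + 9) + (5-1)×2
= 57 + 8
= 65 time units


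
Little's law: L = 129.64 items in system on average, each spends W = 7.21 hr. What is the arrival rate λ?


Little's law: L = λW → λ = L / W
= 129.64 / 7.21
= 17.98 per hour


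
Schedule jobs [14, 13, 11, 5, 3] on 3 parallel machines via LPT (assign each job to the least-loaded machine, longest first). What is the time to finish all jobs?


Jobs (LPT sorted): [14, 13, 11, 5, 3]
Machines: 3
  J=14 → Machine 1 (load: 0+14=14)
  J=13 → Machine 2 (load: 0+13=13)
  J=11 → Machine 3 (load: 0+11=11)
  J=5 → Machine 3 (load: 11+5=16)
  J=3 → Machine 2 (load: 13+3=16)
Machine loads: [14, 16, 16]
Makespan = max = 16 time units


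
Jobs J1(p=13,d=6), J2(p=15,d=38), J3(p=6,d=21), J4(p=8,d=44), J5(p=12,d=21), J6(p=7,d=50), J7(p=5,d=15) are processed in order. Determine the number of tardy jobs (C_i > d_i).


Completion vs due date:
  J1: C=13, d=6 → TARDY
  J2: C=28, d=38 → on time
  J3: C=34, d=21 → TARDY
  J4: C=42, d=44 → on time
  J5: C=54, d=21 → TARDY
  J6: C=61, d=50 → TARDY
  J7: C=66, d=15 → TARDY
Tardy jobs: J1, J3, J5, J6, J7
Count = 5


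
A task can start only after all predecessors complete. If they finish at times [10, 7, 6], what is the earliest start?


ES = max of all predecessor completion times
Predecessors: [10, 7, 6]
ES = max(10, 7, 6)
= 10


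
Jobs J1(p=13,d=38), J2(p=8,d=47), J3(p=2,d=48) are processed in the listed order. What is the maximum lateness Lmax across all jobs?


Lateness per job (L = C - d):
  J1: C=13, d=38, L=-25
  J2: C=21, d=47, L=-26
  J3: C=23, d=48, L=-25
Lmax = max(-25, -26, -25)
= -25


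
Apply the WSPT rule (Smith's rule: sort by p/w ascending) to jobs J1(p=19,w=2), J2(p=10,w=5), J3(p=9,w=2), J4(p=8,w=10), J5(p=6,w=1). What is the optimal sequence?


WSPT (Smith's rule): sort by p/w ascending
  J4: p/w = 8/10 = 0.800
  J2: p/w = 10/5 = 2.000
  J3: p/w = 9/2 = 4.500
  J5: p/w = 6/1 = 6.000
  J1: p/w = 19/2 = 9.500
Order: J4 → J2 → J3 → J5 → J1


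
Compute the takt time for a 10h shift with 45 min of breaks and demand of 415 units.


Available = 10×60 - 45 = 555 min
Takt time = 555 / 415
= 1.34 min/unit


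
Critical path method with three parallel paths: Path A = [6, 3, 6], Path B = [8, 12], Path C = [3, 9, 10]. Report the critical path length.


Path A: 6 + 3 + 6 = 15
Path B: 8 + 12 = 20
Path C: 3 + 9 + 10 = 22
Critical path = longest = max(15, 20, 22)
= 22 (Path C)


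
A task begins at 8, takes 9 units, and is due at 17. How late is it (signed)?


Completion = 8 + 9 = 17
Lateness = C - d = 17 - 17
= 0


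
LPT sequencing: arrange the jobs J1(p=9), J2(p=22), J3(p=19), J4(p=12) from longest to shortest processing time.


LPT: sort by longest processing time first
  J2: p=22
  J3: p=19
  J4: p=12
  J1: p=9
Order: J2 → J3 → J4 → J1


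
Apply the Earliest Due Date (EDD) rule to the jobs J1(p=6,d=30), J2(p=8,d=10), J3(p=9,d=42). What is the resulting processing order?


EDD: sort by earliest due date
  J2: d=10, p=8
  J1: d=30, p=6
  J3: d=42, p=9
Order: J2 → J1 → J3


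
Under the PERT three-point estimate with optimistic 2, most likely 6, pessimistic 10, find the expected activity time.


te = (o + 4m + p) / 6
= (2 + 4×6 + 10) / 6
= (2 + 24 + 10) / 6
= 36 / 6
= 6.00


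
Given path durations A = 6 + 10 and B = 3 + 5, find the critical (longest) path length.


Path A: 6 + 10 = 16
Path B: 3 + 5 = 8
Critical path = longest = max(16, 8)
= 16 (Path A)


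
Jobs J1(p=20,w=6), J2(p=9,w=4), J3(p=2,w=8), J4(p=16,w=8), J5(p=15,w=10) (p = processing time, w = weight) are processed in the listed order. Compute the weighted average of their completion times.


Completion times:
  J1: C=20, w×C=6×20=120
  J2: C=29, w×C=4×29=116
  J3: C=31, w×C=8×31=248
  J4: C=47, w×C=8×47=376
  J5: C=62, w×C=10×62=620
Sum w×C = 1480
Sum w = 36
Weighted avg = 1480/36
= 41.11


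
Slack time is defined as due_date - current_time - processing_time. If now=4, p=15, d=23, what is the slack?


Slack = due - current_time - processing
= 23 - 4 - 15
= 4


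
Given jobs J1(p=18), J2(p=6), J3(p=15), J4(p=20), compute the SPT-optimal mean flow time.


SPT order: J2 → J3 → J1 → J4
Completion times:
  J2: C=6
  J3: C=21
  J1: C=39
  J4: C=59
Sum = 125, n = 4
Mean flow = 125/4
= 31.25


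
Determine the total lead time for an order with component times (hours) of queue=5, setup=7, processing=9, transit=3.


Lead time = queue + setup + processing + transit
= 5 + 7 + 9 + 3
= 24 hours


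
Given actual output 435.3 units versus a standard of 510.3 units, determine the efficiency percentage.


Efficiency = (actual / standard) × 100
= (435.3 / 510.3) × 100
= 85.3%


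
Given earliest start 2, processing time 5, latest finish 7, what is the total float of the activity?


EF = ES + duration = 2 + 5 = 7
LS = LF - duration = 7 - 5 = 2
Total Float = LF - EF = 7 - 7
(or LS - ES = 2 - 2)
= 0


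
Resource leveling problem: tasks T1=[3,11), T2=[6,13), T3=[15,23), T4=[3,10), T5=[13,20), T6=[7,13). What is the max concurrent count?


Check each time point for overlaps:
  t=7: 4 tasks active (T1, T2, T4, T6)
Max concurrent = 4


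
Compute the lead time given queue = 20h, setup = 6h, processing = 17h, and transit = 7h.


Lead time = queue + setup + processing + transit
= 20 + 6 + 17 + 7
= 50 hours


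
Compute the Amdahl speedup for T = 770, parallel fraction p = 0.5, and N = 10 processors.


Amdahl's law: T_p = T × ((1-p) + p/N)
= 770 × ((1-0.5) + 0.5/10)
= 770 × (0.50 + 0.0500)
= 770 × 0.5500
= 423.50
Speedup = 770/423.50
= 1.82×


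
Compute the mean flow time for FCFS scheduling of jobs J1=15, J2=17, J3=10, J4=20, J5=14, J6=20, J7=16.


Completion times:
  J1: completes at 15
  J2: completes at 32
  J3: completes at 42
  J4: completes at 62
  J5: completes at 76
  J6: completes at 96
  J7: completes at 112
Sum = 435
Average = 435/7
= 62.14


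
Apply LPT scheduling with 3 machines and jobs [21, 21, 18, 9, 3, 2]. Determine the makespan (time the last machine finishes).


Jobs (LPT sorted): [21, 21, 18, 9, 3, 2]
Machines: 3
  J=21 → Machine 1 (load: 0+21=21)
  J=21 → Machine 2 (load: 0+21=21)
  J=18 → Machine 3 (load: 0+18=18)
  J=9 → Machine 3 (load: 18+9=27)
  J=3 → Machine 1 (load: 21+3=24)
  J=2 → Machine 2 (load: 21+2=23)
Machine loads: [24, 23, 27]
Makespan = max = 27 time units


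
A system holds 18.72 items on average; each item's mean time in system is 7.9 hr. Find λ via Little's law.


Little's law: L = λW → λ = L / W
= 18.72 / 7.9
= 2.37 per hour


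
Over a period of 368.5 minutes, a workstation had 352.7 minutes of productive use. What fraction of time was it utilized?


Utilization = busy / total × 100
= 352.7 / 368.5 × 100
= 95.7%
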